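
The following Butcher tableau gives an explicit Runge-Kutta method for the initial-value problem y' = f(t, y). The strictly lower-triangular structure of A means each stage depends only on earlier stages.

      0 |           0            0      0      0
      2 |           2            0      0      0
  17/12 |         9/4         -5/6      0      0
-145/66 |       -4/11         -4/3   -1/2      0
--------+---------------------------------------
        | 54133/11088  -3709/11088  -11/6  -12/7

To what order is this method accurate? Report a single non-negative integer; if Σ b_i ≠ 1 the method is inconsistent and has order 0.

2

b = (54133/11088, -3709/11088, -11/6, -12/7)
c = (0, 2, 17/12, -145/66)
Ac = (0, 0, -5/3, -27/8)
Σ b_i: 54133/11088·1 + (-3709/11088)·1 + (-11/6)·1 + (-12/7)·1 = 1 ✓
b·c: (-3709/11088)·2 + (-11/6)·17/12 + (-12/7)·(-145/66) = 1/2 ✓
b·c²: (-3709/11088)·4 + (-11/6)·289/144 + (-12/7)·21025/4356 = -9726989/731808 ≠ 1/3 ⇒ order 2.
b·Ac: (-11/6)·(-5/3) + (-12/7)·(-27/8) = 557/63 ≠ 1/6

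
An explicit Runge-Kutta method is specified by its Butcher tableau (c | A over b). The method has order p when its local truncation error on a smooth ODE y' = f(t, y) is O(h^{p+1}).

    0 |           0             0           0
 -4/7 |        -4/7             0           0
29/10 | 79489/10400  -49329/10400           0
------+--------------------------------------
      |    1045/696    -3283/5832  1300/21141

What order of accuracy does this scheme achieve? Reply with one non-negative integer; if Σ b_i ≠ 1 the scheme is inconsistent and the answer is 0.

3

b = (1045/696, -3283/5832, 1300/21141)
c = (0, -4/7, 29/10)
Ac = (0, 0, 7047/2600)
Σ b_i: 1045/696·1 + (-3283/5832)·1 + 1300/21141·1 = 1 ✓
b·c: (-3283/5832)·(-4/7) + 1300/21141·29/10 = 1/2 ✓
b·c²: (-3283/5832)·16/49 + 1300/21141·841/100 = 1/3 ✓
b·Ac: 1300/21141·7047/2600 = 1/6 ✓; 3 stages ⇒ order 3.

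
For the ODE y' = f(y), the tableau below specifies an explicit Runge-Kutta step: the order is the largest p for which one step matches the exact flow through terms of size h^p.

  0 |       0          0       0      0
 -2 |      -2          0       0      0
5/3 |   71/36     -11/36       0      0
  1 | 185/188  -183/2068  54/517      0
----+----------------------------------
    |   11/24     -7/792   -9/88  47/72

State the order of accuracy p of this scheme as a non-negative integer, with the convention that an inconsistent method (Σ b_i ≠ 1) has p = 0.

b = (11/24, -7/792, -9/88, 47/72)
c = (0, -2, 5/3, 1)
Ac = (0, 0, 11/18, 33/94)
Σ b_i: 11/24·1 + (-7/792)·1 + (-9/88)·1 + 47/72·1 = 1 ✓
b·c: (-7/792)·(-2) + (-9/88)·5/3 + 47/72·1 = 1/2 ✓
b·c²: (-7/792)·4 + (-9/88)·25/9 + 47/72·1 = 1/3 ✓
b·Ac: (-9/88)·11/18 + 47/72·33/94 = 1/6 ✓
b·c³: (-7/792)·(-8) + (-9/88)·125/27 + 47/72·1 = 1/4 ✓
b·(c∘Ac): (-9/88)·55/54 + 47/72·33/94 = 1/8 ✓
b·Ac²: (-9/88)·(-11/9) + 47/72·(-3/47) = 1/12 ✓
b·A²c: 47/72·3/47 = 1/24 ✓; 4 stages ⇒ order 4.

4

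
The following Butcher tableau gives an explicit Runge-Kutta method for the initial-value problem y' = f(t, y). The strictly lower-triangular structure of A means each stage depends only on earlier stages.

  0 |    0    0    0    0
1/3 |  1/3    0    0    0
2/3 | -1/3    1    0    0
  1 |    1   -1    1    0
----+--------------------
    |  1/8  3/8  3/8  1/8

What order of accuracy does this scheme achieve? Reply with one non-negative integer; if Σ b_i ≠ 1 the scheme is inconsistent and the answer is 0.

b = (1/8, 3/8, 3/8, 1/8)
c = (0, 1/3, 2/3, 1)
Ac = (0, 0, 1/3, 1/3)
Σ b_i: 1/8·1 + 3/8·1 + 3/8·1 + 1/8·1 = 1 ✓
b·c: 3/8·1/3 + 3/8·2/3 + 1/8·1 = 1/2 ✓
b·c²: 3/8·1/9 + 3/8·4/9 + 1/8·1 = 1/3 ✓
b·Ac: 3/8·1/3 + 1/8·1/3 = 1/6 ✓
b·c³: 3/8·1/27 + 3/8·8/27 + 1/8·1 = 1/4 ✓
b·(c∘Ac): 3/8·2/9 + 1/8·1/3 = 1/8 ✓
b·Ac²: 3/8·1/9 + 1/8·1/3 = 1/12 ✓
b·A²c: 1/8·1/3 = 1/24 ✓; 4 stages ⇒ order 4.

4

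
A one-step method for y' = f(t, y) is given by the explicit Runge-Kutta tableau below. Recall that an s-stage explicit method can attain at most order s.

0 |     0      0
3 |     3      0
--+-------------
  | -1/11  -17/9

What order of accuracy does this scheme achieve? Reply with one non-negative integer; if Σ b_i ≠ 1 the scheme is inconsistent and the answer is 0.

b = (-1/11, -17/9)
c = (0, 3)
Σ b_i: (-1/11)·1 + (-17/9)·1 = -196/99 ≠ 1 ⇒ order 0.

0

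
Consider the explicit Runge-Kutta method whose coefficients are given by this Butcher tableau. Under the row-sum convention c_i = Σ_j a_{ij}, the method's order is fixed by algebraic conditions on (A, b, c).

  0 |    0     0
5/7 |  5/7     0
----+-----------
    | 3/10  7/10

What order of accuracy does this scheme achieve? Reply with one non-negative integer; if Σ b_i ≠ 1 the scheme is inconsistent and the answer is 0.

2

b = (3/10, 7/10)
c = (0, 5/7)
Σ b_i: 3/10·1 + 7/10·1 = 1 ✓
b·c: 7/10·5/7 = 1/2 ✓; 2 stages ⇒ order 2.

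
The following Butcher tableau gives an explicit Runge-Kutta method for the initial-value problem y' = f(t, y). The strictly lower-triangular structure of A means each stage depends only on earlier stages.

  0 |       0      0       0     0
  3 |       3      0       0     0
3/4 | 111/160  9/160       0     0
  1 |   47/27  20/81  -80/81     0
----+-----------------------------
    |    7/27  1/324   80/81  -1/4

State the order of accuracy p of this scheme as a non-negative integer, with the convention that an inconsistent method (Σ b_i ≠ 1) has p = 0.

4

b = (7/27, 1/324, 80/81, -1/4)
c = (0, 3, 3/4, 1)
Ac = (0, 0, 27/160, 0)
Σ b_i: 7/27·1 + 1/324·1 + 80/81·1 + (-1/4)·1 = 1 ✓
b·c: 1/324·3 + 80/81·3/4 + (-1/4)·1 = 1/2 ✓
b·c²: 1/324·9 + 80/81·9/16 + (-1/4)·1 = 1/3 ✓
b·Ac: 80/81·27/160 = 1/6 ✓
b·c³: 1/324·27 + 80/81·27/64 + (-1/4)·1 = 1/4 ✓
b·(c∘Ac): 80/81·81/640 = 1/8 ✓
b·Ac²: 80/81·81/160 + (-1/4)·5/3 = 1/12 ✓
b·A²c: (-1/4)·(-1/6) = 1/24 ✓; 4 stages ⇒ order 4.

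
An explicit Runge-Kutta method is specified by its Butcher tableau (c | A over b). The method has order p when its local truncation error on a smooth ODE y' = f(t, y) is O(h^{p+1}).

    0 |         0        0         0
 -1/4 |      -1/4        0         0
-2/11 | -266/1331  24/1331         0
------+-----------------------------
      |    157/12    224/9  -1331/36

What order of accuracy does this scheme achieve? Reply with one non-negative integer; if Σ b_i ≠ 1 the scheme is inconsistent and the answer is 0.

3

b = (157/12, 224/9, -1331/36)
c = (0, -1/4, -2/11)
Ac = (0, 0, -6/1331)
Σ b_i: 157/12·1 + 224/9·1 + (-1331/36)·1 = 1 ✓
b·c: 224/9·(-1/4) + (-1331/36)·(-2/11) = 1/2 ✓
b·c²: 224/9·1/16 + (-1331/36)·4/121 = 1/3 ✓
b·Ac: (-1331/36)·(-6/1331) = 1/6 ✓; 3 stages ⇒ order 3.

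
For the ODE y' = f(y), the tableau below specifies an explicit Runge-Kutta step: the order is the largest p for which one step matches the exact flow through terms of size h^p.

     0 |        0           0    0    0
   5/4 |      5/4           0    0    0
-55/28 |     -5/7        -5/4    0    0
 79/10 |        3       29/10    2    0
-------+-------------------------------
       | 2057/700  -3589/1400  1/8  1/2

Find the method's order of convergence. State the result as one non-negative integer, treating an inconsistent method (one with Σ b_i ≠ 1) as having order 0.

2

b = (2057/700, -3589/1400, 1/8, 1/2)
c = (0, 5/4, -55/28, 79/10)
Ac = (0, 0, -25/16, -17/56)
Σ b_i: 2057/700·1 + (-3589/1400)·1 + 1/8·1 + 1/2·1 = 1 ✓
b·c: (-3589/1400)·5/4 + 1/8·(-55/28) + 1/2·79/10 = 1/2 ✓
b·c²: (-3589/1400)·25/16 + 1/8·3025/784 + 1/2·6241/100 = 2170247/78400 ≠ 1/3 ⇒ order 2.
b·Ac: 1/8·(-25/16) + 1/2·(-17/56) = -311/896 ≠ 1/6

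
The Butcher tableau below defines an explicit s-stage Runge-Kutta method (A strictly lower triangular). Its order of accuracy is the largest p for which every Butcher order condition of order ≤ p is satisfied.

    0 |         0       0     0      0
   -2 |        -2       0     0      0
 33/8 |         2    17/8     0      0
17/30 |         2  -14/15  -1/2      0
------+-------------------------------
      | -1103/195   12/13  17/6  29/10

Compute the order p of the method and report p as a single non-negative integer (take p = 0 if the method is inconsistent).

1

b = (-1103/195, 12/13, 17/6, 29/10)
c = (0, -2, 33/8, 17/30)
Ac = (0, 0, -17/4, -47/240)
Σ b_i: (-1103/195)·1 + 12/13·1 + 17/6·1 + 29/10·1 = 1 ✓
b·c: 12/13·(-2) + 17/6·33/8 + 29/10·17/30 = 179161/15600 ≠ 1/2 ⇒ order 1.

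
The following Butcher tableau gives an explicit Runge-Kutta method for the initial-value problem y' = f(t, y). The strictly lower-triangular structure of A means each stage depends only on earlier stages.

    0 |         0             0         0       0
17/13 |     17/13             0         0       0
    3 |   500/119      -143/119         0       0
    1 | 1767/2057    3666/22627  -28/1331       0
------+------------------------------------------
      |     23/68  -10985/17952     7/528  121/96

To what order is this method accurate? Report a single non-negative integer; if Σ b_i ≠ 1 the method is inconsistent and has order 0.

4

b = (23/68, -10985/17952, 7/528, 121/96)
c = (0, 17/13, 3, 1)
Ac = (0, 0, -11/7, 18/121)
Σ b_i: 23/68·1 + (-10985/17952)·1 + 7/528·1 + 121/96·1 = 1 ✓
b·c: (-10985/17952)·17/13 + 7/528·3 + 121/96·1 = 1/2 ✓
b·c²: (-10985/17952)·289/169 + 7/528·9 + 121/96·1 = 1/3 ✓
b·Ac: 7/528·(-11/7) + 121/96·18/121 = 1/6 ✓
b·c³: (-10985/17952)·4913/2197 + 7/528·27 + 121/96·1 = 1/4 ✓
b·(c∘Ac): 7/528·(-33/7) + 121/96·18/121 = 1/8 ✓
b·Ac²: 7/528·(-187/91) + 121/96·138/1573 = 1/12 ✓
b·A²c: 121/96·4/121 = 1/24 ✓; 4 stages ⇒ order 4.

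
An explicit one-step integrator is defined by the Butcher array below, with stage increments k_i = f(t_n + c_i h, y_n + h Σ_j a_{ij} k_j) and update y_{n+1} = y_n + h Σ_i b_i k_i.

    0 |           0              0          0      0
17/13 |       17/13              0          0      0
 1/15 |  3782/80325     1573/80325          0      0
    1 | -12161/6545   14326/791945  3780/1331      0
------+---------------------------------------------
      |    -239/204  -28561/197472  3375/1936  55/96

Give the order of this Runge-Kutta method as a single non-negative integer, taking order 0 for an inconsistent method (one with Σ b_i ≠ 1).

b = (-239/204, -28561/197472, 3375/1936, 55/96)
c = (0, 17/13, 1/15, 1)
Ac = (0, 0, 121/4725, 82/385)
Σ b_i: (-239/204)·1 + (-28561/197472)·1 + 3375/1936·1 + 55/96·1 = 1 ✓
b·c: (-28561/197472)·17/13 + 3375/1936·1/15 + 55/96·1 = 1/2 ✓
b·c²: (-28561/197472)·289/169 + 3375/1936·1/225 + 55/96·1 = 1/3 ✓
b·Ac: 3375/1936·121/4725 + 55/96·82/385 = 1/6 ✓
b·c³: (-28561/197472)·4913/2197 + 3375/1936·1/3375 + 55/96·1 = 1/4 ✓
b·(c∘Ac): 3375/1936·121/70875 + 55/96·82/385 = 1/8 ✓
b·Ac²: 3375/1936·2057/61425 + 55/96·218/5005 = 1/12 ✓
b·A²c: 55/96·4/55 = 1/24 ✓; 4 stages ⇒ order 4.

4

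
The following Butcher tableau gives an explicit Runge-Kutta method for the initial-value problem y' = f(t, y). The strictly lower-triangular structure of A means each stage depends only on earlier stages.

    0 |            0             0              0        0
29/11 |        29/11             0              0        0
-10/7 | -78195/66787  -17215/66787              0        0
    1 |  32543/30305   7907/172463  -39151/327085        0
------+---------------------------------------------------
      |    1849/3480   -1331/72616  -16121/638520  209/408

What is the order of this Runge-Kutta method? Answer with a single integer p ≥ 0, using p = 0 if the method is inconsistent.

4

b = (1849/3480, -1331/72616, -16121/638520, 209/408)
c = (0, 29/11, -10/7, 1)
Ac = (0, 0, -1565/2303, 61/209)
Σ b_i: 1849/3480·1 + (-1331/72616)·1 + (-16121/638520)·1 + 209/408·1 = 1 ✓
b·c: (-1331/72616)·29/11 + (-16121/638520)·(-10/7) + 209/408·1 = 1/2 ✓
b·c²: (-1331/72616)·841/121 + (-16121/638520)·100/49 + 209/408·1 = 1/3 ✓
b·Ac: (-16121/638520)·(-1565/2303) + 209/408·61/209 = 1/6 ✓
b·c³: (-1331/72616)·24389/1331 + (-16121/638520)·(-1000/343) + 209/408·1 = 1/4 ✓
b·(c∘Ac): (-16121/638520)·15650/16121 + 209/408·61/209 = 1/8 ✓
b·Ac²: (-16121/638520)·(-45385/25333) + 209/408·9/121 = 1/12 ✓
b·A²c: 209/408·17/209 = 1/24 ✓; 4 stages ⇒ order 4.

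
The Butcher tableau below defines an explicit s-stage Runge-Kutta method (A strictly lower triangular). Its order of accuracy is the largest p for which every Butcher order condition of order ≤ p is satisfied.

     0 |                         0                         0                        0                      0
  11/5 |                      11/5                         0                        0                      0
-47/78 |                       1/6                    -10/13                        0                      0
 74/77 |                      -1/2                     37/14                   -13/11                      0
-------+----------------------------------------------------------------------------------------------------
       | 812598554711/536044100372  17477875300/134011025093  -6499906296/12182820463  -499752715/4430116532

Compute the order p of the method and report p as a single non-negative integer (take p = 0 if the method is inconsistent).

3

b = (812598554711/536044100372, 17477875300/134011025093, -6499906296/12182820463, -499752715/4430116532)
c = (0, 11/5, -47/78, 74/77)
Ac = (0, 0, -22/13, 7538/1155)
Σ b_i: 812598554711/536044100372·1 + 17477875300/134011025093·1 + (-6499906296/12182820463)·1 + (-499752715/4430116532)·1 = 1 ✓
b·c: 17477875300/134011025093·11/5 + (-6499906296/12182820463)·(-47/78) + (-499752715/4430116532)·74/77 = 1/2 ✓
b·c²: 17477875300/134011025093·121/25 + (-6499906296/12182820463)·2209/6084 + (-499752715/4430116532)·5476/5929 = 1/3 ✓
b·Ac: (-6499906296/12182820463)·(-22/13) + (-499752715/4430116532)·7538/1155 = 1/6 ✓
b·c³: 17477875300/134011025093·1331/125 + (-6499906296/12182820463)·(-103823/474552) + (-499752715/4430116532)·405224/456533 = 110172202812539/78396449679405 ≠ 1/4 ⇒ order 3.
b·(c∘Ac): (-6499906296/12182820463)·517/507 + (-499752715/4430116532)·557812/88935 = -45744074689/36548461389 ≠ 1/8
b·Ac²: (-6499906296/12182820463)·(-242/65) + (-499752715/4430116532)·11137223/900900 = 6134930595571/10366472684880 ≠ 1/12
b·A²c: (-499752715/4430116532)·2 = -499752715/2215058266 ≠ 1/24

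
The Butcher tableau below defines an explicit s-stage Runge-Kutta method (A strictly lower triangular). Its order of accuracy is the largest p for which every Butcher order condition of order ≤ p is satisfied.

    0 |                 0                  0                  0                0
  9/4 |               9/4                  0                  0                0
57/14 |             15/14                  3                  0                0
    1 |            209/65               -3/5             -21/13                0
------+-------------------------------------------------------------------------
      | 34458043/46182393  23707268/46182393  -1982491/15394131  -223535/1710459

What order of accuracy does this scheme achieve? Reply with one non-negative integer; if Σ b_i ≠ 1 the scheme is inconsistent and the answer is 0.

3

b = (34458043/46182393, 23707268/46182393, -1982491/15394131, -223535/1710459)
c = (0, 9/4, 57/14, 1)
Ac = (0, 0, 27/4, -2061/260)
Σ b_i: 34458043/46182393·1 + 23707268/46182393·1 + (-1982491/15394131)·1 + (-223535/1710459)·1 = 1 ✓
b·c: 23707268/46182393·9/4 + (-1982491/15394131)·57/14 + (-223535/1710459)·1 = 1/2 ✓
b·c²: 23707268/46182393·81/16 + (-1982491/15394131)·3249/196 + (-223535/1710459)·1 = 1/3 ✓
b·Ac: (-1982491/15394131)·27/4 + (-223535/1710459)·(-2061/260) = 1/6 ✓
b·c³: 23707268/46182393·729/64 + (-1982491/15394131)·185193/2744 + (-223535/1710459)·1 = -569917193/191571408 ≠ 1/4 ⇒ order 3.
b·(c∘Ac): (-1982491/15394131)·1539/56 + (-223535/1710459)·(-2061/260) = -3805985/1520408 ≠ 1/8
b·Ac²: (-1982491/15394131)·243/16 + (-223535/1710459)·(-217053/7280) = 10326513/5321428 ≠ 1/12
b·A²c: (-223535/1710459)·(-567/52) = 1083285/760204 ≠ 1/24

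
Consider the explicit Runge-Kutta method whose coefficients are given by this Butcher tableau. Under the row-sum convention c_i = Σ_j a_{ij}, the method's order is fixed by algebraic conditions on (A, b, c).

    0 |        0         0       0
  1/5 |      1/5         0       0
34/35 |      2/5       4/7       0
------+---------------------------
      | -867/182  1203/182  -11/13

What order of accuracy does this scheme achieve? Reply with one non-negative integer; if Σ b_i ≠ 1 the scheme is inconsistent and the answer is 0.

b = (-867/182, 1203/182, -11/13)
c = (0, 1/5, 34/35)
Ac = (0, 0, 4/35)
Σ b_i: (-867/182)·1 + 1203/182·1 + (-11/13)·1 = 1 ✓
b·c: 1203/182·1/5 + (-11/13)·34/35 = 1/2 ✓
b·c²: 1203/182·1/25 + (-11/13)·1156/1225 = -17011/31850 ≠ 1/3 ⇒ order 2.
b·Ac: (-11/13)·4/35 = -44/455 ≠ 1/6

2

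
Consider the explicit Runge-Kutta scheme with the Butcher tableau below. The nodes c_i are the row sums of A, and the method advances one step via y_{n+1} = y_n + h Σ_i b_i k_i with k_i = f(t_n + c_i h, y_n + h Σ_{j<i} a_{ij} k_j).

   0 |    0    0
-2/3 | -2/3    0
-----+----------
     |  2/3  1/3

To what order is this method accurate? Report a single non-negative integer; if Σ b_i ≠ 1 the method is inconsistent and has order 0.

b = (2/3, 1/3)
c = (0, -2/3)
Σ b_i: 2/3·1 + 1/3·1 = 1 ✓
b·c: 1/3·(-2/3) = -2/9 ≠ 1/2 ⇒ order 1.

1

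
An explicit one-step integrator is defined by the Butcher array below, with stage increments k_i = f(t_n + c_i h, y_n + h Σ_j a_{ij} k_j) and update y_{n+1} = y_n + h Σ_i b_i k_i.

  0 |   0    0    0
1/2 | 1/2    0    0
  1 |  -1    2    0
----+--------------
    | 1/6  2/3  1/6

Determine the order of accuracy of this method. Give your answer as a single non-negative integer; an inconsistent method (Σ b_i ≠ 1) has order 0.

3

b = (1/6, 2/3, 1/6)
c = (0, 1/2, 1)
Ac = (0, 0, 1)
Σ b_i: 1/6·1 + 2/3·1 + 1/6·1 = 1 ✓
b·c: 2/3·1/2 + 1/6·1 = 1/2 ✓
b·c²: 2/3·1/4 + 1/6·1 = 1/3 ✓
b·Ac: 1/6·1 = 1/6 ✓; 3 stages ⇒ order 3.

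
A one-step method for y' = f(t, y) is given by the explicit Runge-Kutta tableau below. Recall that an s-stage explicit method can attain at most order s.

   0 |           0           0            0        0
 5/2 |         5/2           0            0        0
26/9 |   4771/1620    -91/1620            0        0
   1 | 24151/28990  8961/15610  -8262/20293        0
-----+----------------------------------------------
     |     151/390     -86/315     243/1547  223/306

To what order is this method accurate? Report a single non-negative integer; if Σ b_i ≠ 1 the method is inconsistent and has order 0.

b = (151/390, -86/315, 243/1547, 223/306)
c = (0, 5/2, 26/9, 1)
Ac = (0, 0, -91/648, 231/892)
Σ b_i: 151/390·1 + (-86/315)·1 + 243/1547·1 + 223/306·1 = 1 ✓
b·c: (-86/315)·5/2 + 243/1547·26/9 + 223/306·1 = 1/2 ✓
b·c²: (-86/315)·25/4 + 243/1547·676/81 + 223/306·1 = 1/3 ✓
b·Ac: 243/1547·(-91/648) + 223/306·231/892 = 1/6 ✓
b·c³: (-86/315)·125/8 + 243/1547·17576/729 + 223/306·1 = 1/4 ✓
b·(c∘Ac): 243/1547·(-1183/2916) + 223/306·231/892 = 1/8 ✓
b·Ac²: 243/1547·(-455/1296) + 223/306·339/1784 = 1/12 ✓
b·A²c: 223/306·51/892 = 1/24 ✓; 4 stages ⇒ order 4.

4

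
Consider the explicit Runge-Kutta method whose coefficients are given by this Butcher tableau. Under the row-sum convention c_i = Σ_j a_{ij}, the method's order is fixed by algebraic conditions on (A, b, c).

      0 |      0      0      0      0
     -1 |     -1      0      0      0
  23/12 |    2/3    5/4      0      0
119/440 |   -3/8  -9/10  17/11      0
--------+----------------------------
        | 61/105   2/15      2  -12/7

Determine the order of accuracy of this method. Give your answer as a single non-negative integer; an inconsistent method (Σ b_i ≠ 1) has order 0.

b = (61/105, 2/15, 2, -12/7)
c = (0, -1, 23/12, 119/440)
Ac = (0, 0, -5/4, 2549/660)
Σ b_i: 61/105·1 + 2/15·1 + 2·1 + (-12/7)·1 = 1 ✓
b·c: 2/15·(-1) + 2·23/12 + (-12/7)·119/440 = 178/55 ≠ 1/2 ⇒ order 1.

1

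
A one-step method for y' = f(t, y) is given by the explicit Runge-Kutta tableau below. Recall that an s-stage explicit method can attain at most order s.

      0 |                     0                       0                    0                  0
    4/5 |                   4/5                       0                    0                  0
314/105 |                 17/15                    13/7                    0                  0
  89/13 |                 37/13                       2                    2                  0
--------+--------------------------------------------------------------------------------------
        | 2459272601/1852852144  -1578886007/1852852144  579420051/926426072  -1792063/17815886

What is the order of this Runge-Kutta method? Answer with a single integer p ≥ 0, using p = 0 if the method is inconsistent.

b = (2459272601/1852852144, -1578886007/1852852144, 579420051/926426072, -1792063/17815886)
c = (0, 4/5, 314/105, 89/13)
Ac = (0, 0, 52/35, 796/105)
Σ b_i: 2459272601/1852852144·1 + (-1578886007/1852852144)·1 + 579420051/926426072·1 + (-1792063/17815886)·1 = 1 ✓
b·c: (-1578886007/1852852144)·4/5 + 579420051/926426072·314/105 + (-1792063/17815886)·89/13 = 1/2 ✓
b·c²: (-1578886007/1852852144)·16/25 + 579420051/926426072·98596/11025 + (-1792063/17815886)·7921/169 = 1/3 ✓
b·Ac: 579420051/926426072·52/35 + (-1792063/17815886)·796/105 = 1/6 ✓
b·c³: (-1578886007/1852852144)·64/125 + 579420051/926426072·30959144/1157625 + (-1792063/17815886)·704969/2197 = -75809316406099/4742143456050 ≠ 1/4 ⇒ order 3.
b·(c∘Ac): 579420051/926426072·16328/3675 + (-1792063/17815886)·70844/1365 = -1631318087/668095725 ≠ 1/8
b·Ac²: 579420051/926426072·208/175 + (-1792063/17815886)·211304/11025 = -664732078/561200409 ≠ 1/12
b·A²c: (-1792063/17815886)·104/35 = -13312468/44539715 ≠ 1/24

3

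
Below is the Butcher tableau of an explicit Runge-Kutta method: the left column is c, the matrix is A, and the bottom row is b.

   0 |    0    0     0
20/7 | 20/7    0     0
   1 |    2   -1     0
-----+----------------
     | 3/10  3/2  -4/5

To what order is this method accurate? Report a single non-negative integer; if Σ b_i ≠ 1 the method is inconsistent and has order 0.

1

b = (3/10, 3/2, -4/5)
c = (0, 20/7, 1)
Ac = (0, 0, -20/7)
Σ b_i: 3/10·1 + 3/2·1 + (-4/5)·1 = 1 ✓
b·c: 3/2·20/7 + (-4/5)·1 = 122/35 ≠ 1/2 ⇒ order 1.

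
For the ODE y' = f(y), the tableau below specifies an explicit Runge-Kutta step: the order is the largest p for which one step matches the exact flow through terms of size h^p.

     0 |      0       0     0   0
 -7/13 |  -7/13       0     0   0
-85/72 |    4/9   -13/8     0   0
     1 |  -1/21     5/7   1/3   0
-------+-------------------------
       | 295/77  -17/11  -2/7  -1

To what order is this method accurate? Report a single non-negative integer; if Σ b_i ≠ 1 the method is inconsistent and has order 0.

1

b = (295/77, -17/11, -2/7, -1)
c = (0, -7/13, -85/72, 1)
Ac = (0, 0, 7/8, -2185/2808)
Σ b_i: 295/77·1 + (-17/11)·1 + (-2/7)·1 + (-1)·1 = 1 ✓
b·c: (-17/11)·(-7/13) + (-2/7)·(-85/72) + (-1)·1 = 6107/36036 ≠ 1/2 ⇒ order 1.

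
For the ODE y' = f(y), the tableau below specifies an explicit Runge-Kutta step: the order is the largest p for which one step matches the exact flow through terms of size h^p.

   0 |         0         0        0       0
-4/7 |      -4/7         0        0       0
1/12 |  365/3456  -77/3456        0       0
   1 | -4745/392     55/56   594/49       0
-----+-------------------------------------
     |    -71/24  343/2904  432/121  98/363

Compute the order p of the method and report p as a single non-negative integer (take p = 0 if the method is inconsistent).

4

b = (-71/24, 343/2904, 432/121, 98/363)
c = (0, -4/7, 1/12, 1)
Ac = (0, 0, 11/864, 22/49)
Σ b_i: (-71/24)·1 + 343/2904·1 + 432/121·1 + 98/363·1 = 1 ✓
b·c: 343/2904·(-4/7) + 432/121·1/12 + 98/363·1 = 1/2 ✓
b·c²: 343/2904·16/49 + 432/121·1/144 + 98/363·1 = 1/3 ✓
b·Ac: 432/121·11/864 + 98/363·22/49 = 1/6 ✓
b·c³: 343/2904·(-64/343) + 432/121·1/1728 + 98/363·1 = 1/4 ✓
b·(c∘Ac): 432/121·11/10368 + 98/363·22/49 = 1/8 ✓
b·Ac²: 432/121·(-11/1512) + 98/363·1111/2744 = 1/12 ✓
b·A²c: 98/363·121/784 = 1/24 ✓; 4 stages ⇒ order 4.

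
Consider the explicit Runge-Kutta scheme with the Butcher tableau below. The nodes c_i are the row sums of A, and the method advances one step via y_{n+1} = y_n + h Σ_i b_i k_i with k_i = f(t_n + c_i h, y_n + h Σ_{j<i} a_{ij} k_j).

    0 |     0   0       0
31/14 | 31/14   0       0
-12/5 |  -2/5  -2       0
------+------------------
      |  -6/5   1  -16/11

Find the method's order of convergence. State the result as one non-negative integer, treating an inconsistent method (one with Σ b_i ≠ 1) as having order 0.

0

b = (-6/5, 1, -16/11)
c = (0, 31/14, -12/5)
Ac = (0, 0, -31/7)
Σ b_i: (-6/5)·1 + 1·1 + (-16/11)·1 = -91/55 ≠ 1 ⇒ order 0.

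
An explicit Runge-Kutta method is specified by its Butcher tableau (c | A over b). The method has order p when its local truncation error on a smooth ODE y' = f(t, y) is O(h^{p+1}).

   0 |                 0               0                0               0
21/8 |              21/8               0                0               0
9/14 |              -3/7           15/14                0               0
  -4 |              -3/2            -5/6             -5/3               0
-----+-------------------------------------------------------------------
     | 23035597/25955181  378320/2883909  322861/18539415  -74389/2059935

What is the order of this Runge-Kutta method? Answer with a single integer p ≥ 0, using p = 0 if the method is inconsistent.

b = (23035597/25955181, 378320/2883909, 322861/18539415, -74389/2059935)
c = (0, 21/8, 9/14, -4)
Ac = (0, 0, 45/16, -365/112)
Σ b_i: 23035597/25955181·1 + 378320/2883909·1 + 322861/18539415·1 + (-74389/2059935)·1 = 1 ✓
b·c: 378320/2883909·21/8 + 322861/18539415·9/14 + (-74389/2059935)·(-4) = 1/2 ✓
b·c²: 378320/2883909·441/64 + 322861/18539415·81/196 + (-74389/2059935)·16 = 1/3 ✓
b·Ac: 322861/18539415·45/16 + (-74389/2059935)·(-365/112) = 1/6 ✓
b·c³: 378320/2883909·9261/512 + 322861/18539415·729/2744 + (-74389/2059935)·(-64) = 432691453/92285088 ≠ 1/4 ⇒ order 3.
b·(c∘Ac): 322861/18539415·405/224 + (-74389/2059935)·365/28 = -5791061/13183584 ≠ 1/8
b·Ac²: 322861/18539415·945/128 + (-74389/2059935)·(-40335/6272) = 1387381/3845212 ≠ 1/12
b·A²c: (-74389/2059935)·(-75/16) = 371945/2197264 ≠ 1/24

3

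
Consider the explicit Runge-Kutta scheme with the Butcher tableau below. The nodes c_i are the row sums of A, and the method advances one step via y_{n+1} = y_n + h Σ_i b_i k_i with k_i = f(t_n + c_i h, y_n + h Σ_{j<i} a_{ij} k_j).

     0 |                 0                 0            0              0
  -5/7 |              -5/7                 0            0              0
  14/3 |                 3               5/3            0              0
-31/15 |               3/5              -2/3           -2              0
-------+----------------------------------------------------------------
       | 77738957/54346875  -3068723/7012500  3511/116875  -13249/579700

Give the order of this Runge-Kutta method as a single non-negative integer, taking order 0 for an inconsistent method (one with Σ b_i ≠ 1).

b = (77738957/54346875, -3068723/7012500, 3511/116875, -13249/579700)
c = (0, -5/7, 14/3, -31/15)
Ac = (0, 0, -25/21, -62/7)
Σ b_i: 77738957/54346875·1 + (-3068723/7012500)·1 + 3511/116875·1 + (-13249/579700)·1 = 1 ✓
b·c: (-3068723/7012500)·(-5/7) + 3511/116875·14/3 + (-13249/579700)·(-31/15) = 1/2 ✓
b·c²: (-3068723/7012500)·25/49 + 3511/116875·196/9 + (-13249/579700)·961/225 = 1/3 ✓
b·Ac: 3511/116875·(-25/21) + (-13249/579700)·(-62/7) = 1/6 ✓
b·c³: (-3068723/7012500)·(-125/343) + 3511/116875·2744/27 + (-13249/579700)·(-29791/3375) = 754183579/220893750 ≠ 1/4 ⇒ order 3.
b·(c∘Ac): 3511/116875·(-50/9) + (-13249/579700)·1922/105 = -1723697/2945250 ≠ 1/8
b·Ac²: 3511/116875·125/147 + (-13249/579700)·(-19358/441) = 18786043/18260550 ≠ 1/12
b·A²c: (-13249/579700)·50/21 = -13249/243474 ≠ 1/24

3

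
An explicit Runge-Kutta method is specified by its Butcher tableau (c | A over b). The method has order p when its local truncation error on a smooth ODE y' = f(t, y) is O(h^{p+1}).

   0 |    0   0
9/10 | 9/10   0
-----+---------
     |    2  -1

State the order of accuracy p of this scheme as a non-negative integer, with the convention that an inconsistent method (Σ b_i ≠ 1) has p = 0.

1

b = (2, -1)
c = (0, 9/10)
Σ b_i: 2·1 + (-1)·1 = 1 ✓
b·c: (-1)·9/10 = -9/10 ≠ 1/2 ⇒ order 1.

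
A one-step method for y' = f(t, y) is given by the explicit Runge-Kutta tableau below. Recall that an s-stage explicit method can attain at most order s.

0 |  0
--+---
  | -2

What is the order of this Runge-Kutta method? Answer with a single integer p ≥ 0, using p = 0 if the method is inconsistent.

0

b = (-2)
c = (0)
Σ b_i: (-2)·1 = -2 ≠ 1 ⇒ order 0.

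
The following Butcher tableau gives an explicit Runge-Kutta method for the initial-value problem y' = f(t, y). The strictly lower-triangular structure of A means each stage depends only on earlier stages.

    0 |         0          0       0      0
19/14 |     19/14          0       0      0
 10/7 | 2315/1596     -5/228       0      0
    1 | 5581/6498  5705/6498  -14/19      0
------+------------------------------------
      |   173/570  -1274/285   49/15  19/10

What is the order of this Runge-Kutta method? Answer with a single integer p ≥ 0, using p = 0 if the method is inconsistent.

4

b = (173/570, -1274/285, 49/15, 19/10)
c = (0, 19/14, 10/7, 1)
Ac = (0, 0, -5/168, 5/36)
Σ b_i: 173/570·1 + (-1274/285)·1 + 49/15·1 + 19/10·1 = 1 ✓
b·c: (-1274/285)·19/14 + 49/15·10/7 + 19/10·1 = 1/2 ✓
b·c²: (-1274/285)·361/196 + 49/15·100/49 + 19/10·1 = 1/3 ✓
b·Ac: 49/15·(-5/168) + 19/10·5/36 = 1/6 ✓
b·c³: (-1274/285)·6859/2744 + 49/15·1000/343 + 19/10·1 = 1/4 ✓
b·(c∘Ac): 49/15·(-25/588) + 19/10·5/36 = 1/8 ✓
b·Ac²: 49/15·(-95/2352) + 19/10·155/1368 = 1/12 ✓
b·A²c: 19/10·5/228 = 1/24 ✓; 4 stages ⇒ order 4.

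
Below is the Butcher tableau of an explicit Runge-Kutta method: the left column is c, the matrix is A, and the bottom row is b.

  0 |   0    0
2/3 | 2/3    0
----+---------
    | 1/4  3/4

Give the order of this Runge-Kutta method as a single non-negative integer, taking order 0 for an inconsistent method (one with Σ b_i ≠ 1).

b = (1/4, 3/4)
c = (0, 2/3)
Σ b_i: 1/4·1 + 3/4·1 = 1 ✓
b·c: 3/4·2/3 = 1/2 ✓; 2 stages ⇒ order 2.

2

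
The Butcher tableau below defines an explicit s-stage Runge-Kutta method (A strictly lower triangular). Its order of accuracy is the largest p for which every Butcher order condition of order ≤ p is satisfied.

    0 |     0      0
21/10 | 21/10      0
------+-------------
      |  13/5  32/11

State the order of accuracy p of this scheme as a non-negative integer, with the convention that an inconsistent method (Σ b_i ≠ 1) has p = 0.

0

b = (13/5, 32/11)
c = (0, 21/10)
Σ b_i: 13/5·1 + 32/11·1 = 303/55 ≠ 1 ⇒ order 0.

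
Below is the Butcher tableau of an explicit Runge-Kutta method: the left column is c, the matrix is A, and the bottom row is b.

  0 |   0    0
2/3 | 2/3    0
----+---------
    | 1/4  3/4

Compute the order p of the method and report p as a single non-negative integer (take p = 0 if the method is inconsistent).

b = (1/4, 3/4)
c = (0, 2/3)
Σ b_i: 1/4·1 + 3/4·1 = 1 ✓
b·c: 3/4·2/3 = 1/2 ✓; 2 stages ⇒ order 2.

2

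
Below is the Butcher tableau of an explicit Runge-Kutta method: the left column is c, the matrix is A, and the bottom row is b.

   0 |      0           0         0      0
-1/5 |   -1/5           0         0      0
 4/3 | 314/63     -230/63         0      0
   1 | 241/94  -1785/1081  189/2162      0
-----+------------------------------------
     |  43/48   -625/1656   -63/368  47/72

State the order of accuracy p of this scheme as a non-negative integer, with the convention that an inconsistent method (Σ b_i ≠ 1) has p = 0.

b = (43/48, -625/1656, -63/368, 47/72)
c = (0, -1/5, 4/3, 1)
Ac = (0, 0, 46/63, 21/47)
Σ b_i: 43/48·1 + (-625/1656)·1 + (-63/368)·1 + 47/72·1 = 1 ✓
b·c: (-625/1656)·(-1/5) + (-63/368)·4/3 + 47/72·1 = 1/2 ✓
b·c²: (-625/1656)·1/25 + (-63/368)·16/9 + 47/72·1 = 1/3 ✓
b·Ac: (-63/368)·46/63 + 47/72·21/47 = 1/6 ✓
b·c³: (-625/1656)·(-1/125) + (-63/368)·64/27 + 47/72·1 = 1/4 ✓
b·(c∘Ac): (-63/368)·184/189 + 47/72·21/47 = 1/8 ✓
b·Ac²: (-63/368)·(-46/315) + 47/72·21/235 = 1/12 ✓
b·A²c: 47/72·3/47 = 1/24 ✓; 4 stages ⇒ order 4.

4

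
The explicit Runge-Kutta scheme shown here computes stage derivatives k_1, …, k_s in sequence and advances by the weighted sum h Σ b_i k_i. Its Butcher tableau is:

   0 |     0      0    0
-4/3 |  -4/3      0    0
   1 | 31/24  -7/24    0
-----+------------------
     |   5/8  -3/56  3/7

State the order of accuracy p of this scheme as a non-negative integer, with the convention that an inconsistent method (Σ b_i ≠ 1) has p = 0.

3

b = (5/8, -3/56, 3/7)
c = (0, -4/3, 1)
Ac = (0, 0, 7/18)
Σ b_i: 5/8·1 + (-3/56)·1 + 3/7·1 = 1 ✓
b·c: (-3/56)·(-4/3) + 3/7·1 = 1/2 ✓
b·c²: (-3/56)·16/9 + 3/7·1 = 1/3 ✓
b·Ac: 3/7·7/18 = 1/6 ✓; 3 stages ⇒ order 3.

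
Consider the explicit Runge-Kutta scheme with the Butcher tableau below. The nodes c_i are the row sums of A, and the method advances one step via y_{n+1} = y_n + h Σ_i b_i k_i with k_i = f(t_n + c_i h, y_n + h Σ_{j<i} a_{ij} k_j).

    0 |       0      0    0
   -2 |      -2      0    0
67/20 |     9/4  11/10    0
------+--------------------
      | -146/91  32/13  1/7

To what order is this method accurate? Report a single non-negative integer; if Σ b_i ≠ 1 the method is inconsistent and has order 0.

b = (-146/91, 32/13, 1/7)
c = (0, -2, 67/20)
Ac = (0, 0, -11/5)
Σ b_i: (-146/91)·1 + 32/13·1 + 1/7·1 = 1 ✓
b·c: 32/13·(-2) + 1/7·67/20 = -8089/1820 ≠ 1/2 ⇒ order 1.

1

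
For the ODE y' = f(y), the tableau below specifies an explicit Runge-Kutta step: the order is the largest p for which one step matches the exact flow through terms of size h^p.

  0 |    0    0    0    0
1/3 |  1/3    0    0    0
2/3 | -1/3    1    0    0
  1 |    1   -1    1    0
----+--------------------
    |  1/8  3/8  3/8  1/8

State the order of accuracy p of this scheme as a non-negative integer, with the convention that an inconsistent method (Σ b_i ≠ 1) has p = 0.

b = (1/8, 3/8, 3/8, 1/8)
c = (0, 1/3, 2/3, 1)
Ac = (0, 0, 1/3, 1/3)
Σ b_i: 1/8·1 + 3/8·1 + 3/8·1 + 1/8·1 = 1 ✓
b·c: 3/8·1/3 + 3/8·2/3 + 1/8·1 = 1/2 ✓
b·c²: 3/8·1/9 + 3/8·4/9 + 1/8·1 = 1/3 ✓
b·Ac: 3/8·1/3 + 1/8·1/3 = 1/6 ✓
b·c³: 3/8·1/27 + 3/8·8/27 + 1/8·1 = 1/4 ✓
b·(c∘Ac): 3/8·2/9 + 1/8·1/3 = 1/8 ✓
b·Ac²: 3/8·1/9 + 1/8·1/3 = 1/12 ✓
b·A²c: 1/8·1/3 = 1/24 ✓; 4 stages ⇒ order 4.

4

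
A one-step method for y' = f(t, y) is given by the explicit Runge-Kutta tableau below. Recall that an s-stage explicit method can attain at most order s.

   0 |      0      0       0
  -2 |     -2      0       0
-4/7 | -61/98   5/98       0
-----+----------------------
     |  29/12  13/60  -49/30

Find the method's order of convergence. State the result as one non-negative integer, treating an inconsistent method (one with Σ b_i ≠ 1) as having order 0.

b = (29/12, 13/60, -49/30)
c = (0, -2, -4/7)
Ac = (0, 0, -5/49)
Σ b_i: 29/12·1 + 13/60·1 + (-49/30)·1 = 1 ✓
b·c: 13/60·(-2) + (-49/30)·(-4/7) = 1/2 ✓
b·c²: 13/60·4 + (-49/30)·16/49 = 1/3 ✓
b·Ac: (-49/30)·(-5/49) = 1/6 ✓; 3 stages ⇒ order 3.

3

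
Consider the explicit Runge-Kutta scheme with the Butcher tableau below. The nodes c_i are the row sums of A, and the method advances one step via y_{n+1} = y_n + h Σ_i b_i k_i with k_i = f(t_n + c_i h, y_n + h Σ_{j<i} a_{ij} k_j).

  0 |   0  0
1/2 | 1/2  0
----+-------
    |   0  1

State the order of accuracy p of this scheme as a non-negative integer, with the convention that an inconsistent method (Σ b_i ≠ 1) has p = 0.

b = (0, 1)
c = (0, 1/2)
Σ b_i: 1·1 = 1 ✓
b·c: 1·1/2 = 1/2 ✓; 2 stages ⇒ order 2.

2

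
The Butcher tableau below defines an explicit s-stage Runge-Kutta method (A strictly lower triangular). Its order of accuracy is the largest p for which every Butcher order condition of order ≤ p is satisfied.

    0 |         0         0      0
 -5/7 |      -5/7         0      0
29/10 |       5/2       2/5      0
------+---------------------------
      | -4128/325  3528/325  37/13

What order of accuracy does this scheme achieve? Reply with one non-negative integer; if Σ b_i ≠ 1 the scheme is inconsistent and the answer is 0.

b = (-4128/325, 3528/325, 37/13)
c = (0, -5/7, 29/10)
Ac = (0, 0, -2/7)
Σ b_i: (-4128/325)·1 + 3528/325·1 + 37/13·1 = 1 ✓
b·c: 3528/325·(-5/7) + 37/13·29/10 = 1/2 ✓
b·c²: 3528/325·25/49 + 37/13·841/100 = 38317/1300 ≠ 1/3 ⇒ order 2.
b·Ac: 37/13·(-2/7) = -74/91 ≠ 1/6

2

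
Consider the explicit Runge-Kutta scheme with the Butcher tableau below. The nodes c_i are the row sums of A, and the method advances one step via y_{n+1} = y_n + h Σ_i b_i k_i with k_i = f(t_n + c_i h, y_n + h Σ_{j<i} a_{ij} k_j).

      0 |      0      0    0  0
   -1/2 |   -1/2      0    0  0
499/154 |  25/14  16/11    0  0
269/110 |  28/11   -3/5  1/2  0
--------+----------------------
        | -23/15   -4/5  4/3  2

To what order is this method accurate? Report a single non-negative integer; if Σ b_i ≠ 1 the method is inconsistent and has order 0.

b = (-23/15, -4/5, 4/3, 2)
c = (0, -1/2, 499/154, 269/110)
Ac = (0, 0, -8/11, 2957/1540)
Σ b_i: (-23/15)·1 + (-4/5)·1 + 4/3·1 + 2·1 = 1 ✓
b·c: (-4/5)·(-1/2) + 4/3·499/154 + 2·269/110 = 11101/1155 ≠ 1/2 ⇒ order 1.

1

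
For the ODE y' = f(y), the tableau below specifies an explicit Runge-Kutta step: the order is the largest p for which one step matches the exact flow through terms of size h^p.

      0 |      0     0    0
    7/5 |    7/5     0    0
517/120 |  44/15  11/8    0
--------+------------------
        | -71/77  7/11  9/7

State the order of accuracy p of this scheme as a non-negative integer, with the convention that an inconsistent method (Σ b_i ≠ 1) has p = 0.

b = (-71/77, 7/11, 9/7)
c = (0, 7/5, 517/120)
Ac = (0, 0, 77/40)
Σ b_i: (-71/77)·1 + 7/11·1 + 9/7·1 = 1 ✓
b·c: 7/11·7/5 + 9/7·517/120 = 3961/616 ≠ 1/2 ⇒ order 1.

1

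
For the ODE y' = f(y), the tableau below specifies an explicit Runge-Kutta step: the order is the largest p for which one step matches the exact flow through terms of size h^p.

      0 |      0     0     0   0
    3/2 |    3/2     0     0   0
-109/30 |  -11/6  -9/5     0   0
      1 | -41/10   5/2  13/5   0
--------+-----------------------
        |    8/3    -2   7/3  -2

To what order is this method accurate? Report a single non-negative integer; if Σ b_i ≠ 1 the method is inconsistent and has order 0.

b = (8/3, -2, 7/3, -2)
c = (0, 3/2, -109/30, 1)
Ac = (0, 0, -27/10, -1709/300)
Σ b_i: 8/3·1 + (-2)·1 + 7/3·1 + (-2)·1 = 1 ✓
b·c: (-2)·3/2 + 7/3·(-109/30) + (-2)·1 = -1213/90 ≠ 1/2 ⇒ order 1.

1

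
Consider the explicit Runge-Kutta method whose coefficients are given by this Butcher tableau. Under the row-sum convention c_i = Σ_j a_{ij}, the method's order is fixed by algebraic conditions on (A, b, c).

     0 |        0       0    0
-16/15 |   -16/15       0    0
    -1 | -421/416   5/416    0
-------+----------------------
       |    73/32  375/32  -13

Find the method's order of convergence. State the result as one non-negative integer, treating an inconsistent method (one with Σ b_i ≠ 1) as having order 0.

3

b = (73/32, 375/32, -13)
c = (0, -16/15, -1)
Ac = (0, 0, -1/78)
Σ b_i: 73/32·1 + 375/32·1 + (-13)·1 = 1 ✓
b·c: 375/32·(-16/15) + (-13)·(-1) = 1/2 ✓
b·c²: 375/32·256/225 + (-13)·1 = 1/3 ✓
b·Ac: (-13)·(-1/78) = 1/6 ✓; 3 stages ⇒ order 3.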